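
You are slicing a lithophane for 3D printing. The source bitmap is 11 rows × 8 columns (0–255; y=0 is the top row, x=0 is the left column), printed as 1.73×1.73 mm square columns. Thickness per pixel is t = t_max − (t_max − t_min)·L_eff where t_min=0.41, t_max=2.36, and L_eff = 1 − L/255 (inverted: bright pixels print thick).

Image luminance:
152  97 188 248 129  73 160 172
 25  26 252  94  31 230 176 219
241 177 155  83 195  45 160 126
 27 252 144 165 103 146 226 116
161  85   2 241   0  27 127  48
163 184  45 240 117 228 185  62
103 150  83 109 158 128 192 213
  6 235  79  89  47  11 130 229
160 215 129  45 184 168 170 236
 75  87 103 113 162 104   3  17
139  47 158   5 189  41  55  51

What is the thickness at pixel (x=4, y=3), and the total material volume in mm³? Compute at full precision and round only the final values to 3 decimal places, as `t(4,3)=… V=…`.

t(4,3)=1.198 V=363.539

span = t_max - t_min = 2.36 - 0.41 = 1.950
L(4,3) = 103, L_eff = 1 - 103/255 = 0.596078 (inverted)
t(4,3) = 2.36 - 1.950·0.596078 = 1.198
Σt over all 11·8 pixels = 103247/850 ≈ 121.4670588
V = pitch²·Σt = 1.73²·103247/850 = 363.539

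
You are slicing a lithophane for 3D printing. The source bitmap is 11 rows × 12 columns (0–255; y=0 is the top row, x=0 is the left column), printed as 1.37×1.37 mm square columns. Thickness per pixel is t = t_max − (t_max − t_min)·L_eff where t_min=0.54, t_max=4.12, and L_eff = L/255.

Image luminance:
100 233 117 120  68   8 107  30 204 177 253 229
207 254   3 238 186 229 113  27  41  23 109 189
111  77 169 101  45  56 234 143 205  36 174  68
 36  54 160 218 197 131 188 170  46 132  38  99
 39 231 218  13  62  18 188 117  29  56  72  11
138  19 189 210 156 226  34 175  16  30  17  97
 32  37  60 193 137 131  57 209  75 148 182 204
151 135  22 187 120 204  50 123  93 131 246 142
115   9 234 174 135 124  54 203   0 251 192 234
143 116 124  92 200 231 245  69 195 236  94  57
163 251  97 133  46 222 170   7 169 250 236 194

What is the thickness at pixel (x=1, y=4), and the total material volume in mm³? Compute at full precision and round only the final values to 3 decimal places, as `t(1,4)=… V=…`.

span = t_max - t_min = 4.12 - 0.54 = 3.580
L(1,4) = 231, L_eff = 231/255 = 0.905882
t(1,4) = 4.12 - 3.580·0.905882 = 0.877
Σt over all 11·12 pixels = 1941184/6375 ≈ 304.4994510
V = pitch²·Σt = 1.37²·1941184/6375 = 571.515

t(1,4)=0.877 V=571.515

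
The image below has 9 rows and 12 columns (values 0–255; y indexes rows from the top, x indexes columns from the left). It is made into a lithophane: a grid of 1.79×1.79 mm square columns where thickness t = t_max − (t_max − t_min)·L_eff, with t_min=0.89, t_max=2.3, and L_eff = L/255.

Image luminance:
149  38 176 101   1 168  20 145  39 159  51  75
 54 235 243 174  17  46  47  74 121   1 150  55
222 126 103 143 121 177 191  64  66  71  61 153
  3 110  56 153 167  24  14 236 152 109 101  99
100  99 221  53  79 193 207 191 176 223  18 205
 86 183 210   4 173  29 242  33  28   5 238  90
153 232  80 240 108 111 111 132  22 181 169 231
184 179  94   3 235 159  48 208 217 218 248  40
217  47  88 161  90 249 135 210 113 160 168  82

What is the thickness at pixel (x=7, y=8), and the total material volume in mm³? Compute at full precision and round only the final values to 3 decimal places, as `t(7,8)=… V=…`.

span = t_max - t_min = 2.3 - 0.89 = 1.410
L(7,8) = 210, L_eff = 210/255 = 0.823529
t(7,8) = 2.3 - 1.410·0.823529 = 1.139
Σt over all 9·12 pixels = 147831/850 ≈ 173.9188235
V = pitch²·Σt = 1.79²·147831/850 = 557.253

t(7,8)=1.139 V=557.253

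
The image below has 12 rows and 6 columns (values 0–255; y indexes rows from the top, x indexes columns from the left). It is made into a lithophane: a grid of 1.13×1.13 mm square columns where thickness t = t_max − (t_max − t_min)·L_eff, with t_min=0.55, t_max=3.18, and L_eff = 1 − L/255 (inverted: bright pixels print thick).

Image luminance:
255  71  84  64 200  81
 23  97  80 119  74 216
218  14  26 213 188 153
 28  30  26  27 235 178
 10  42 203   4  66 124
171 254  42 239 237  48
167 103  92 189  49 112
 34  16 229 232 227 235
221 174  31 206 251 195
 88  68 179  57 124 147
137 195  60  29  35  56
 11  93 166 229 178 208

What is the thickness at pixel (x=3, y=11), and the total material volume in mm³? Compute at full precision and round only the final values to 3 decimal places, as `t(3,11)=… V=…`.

t(3,11)=2.912 V=168.604

span = t_max - t_min = 3.18 - 0.55 = 2.630
L(3,11) = 229, L_eff = 1 - 229/255 = 0.101961 (inverted)
t(3,11) = 3.18 - 2.630·0.101961 = 2.912
Σt over all 12·6 pixels = 3367069/25500 ≈ 132.0419216
V = pitch²·Σt = 1.13²·3367069/25500 = 168.604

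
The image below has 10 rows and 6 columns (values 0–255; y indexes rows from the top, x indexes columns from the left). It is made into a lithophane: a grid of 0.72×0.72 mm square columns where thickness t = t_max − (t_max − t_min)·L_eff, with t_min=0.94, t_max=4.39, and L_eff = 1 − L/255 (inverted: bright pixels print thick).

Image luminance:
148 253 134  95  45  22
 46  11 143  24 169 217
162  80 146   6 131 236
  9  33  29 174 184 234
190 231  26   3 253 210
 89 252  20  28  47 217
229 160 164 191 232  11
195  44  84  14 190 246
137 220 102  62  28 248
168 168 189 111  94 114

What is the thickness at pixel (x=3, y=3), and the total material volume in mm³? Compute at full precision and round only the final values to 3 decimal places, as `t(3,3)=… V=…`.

span = t_max - t_min = 4.39 - 0.94 = 3.450
L(3,3) = 174, L_eff = 1 - 174/255 = 0.317647 (inverted)
t(3,3) = 4.39 - 3.450·0.317647 = 3.294
Σt over all 10·6 pixels = 136467/850 ≈ 160.5494118
V = pitch²·Σt = 0.72²·136467/850 = 83.229

t(3,3)=3.294 V=83.229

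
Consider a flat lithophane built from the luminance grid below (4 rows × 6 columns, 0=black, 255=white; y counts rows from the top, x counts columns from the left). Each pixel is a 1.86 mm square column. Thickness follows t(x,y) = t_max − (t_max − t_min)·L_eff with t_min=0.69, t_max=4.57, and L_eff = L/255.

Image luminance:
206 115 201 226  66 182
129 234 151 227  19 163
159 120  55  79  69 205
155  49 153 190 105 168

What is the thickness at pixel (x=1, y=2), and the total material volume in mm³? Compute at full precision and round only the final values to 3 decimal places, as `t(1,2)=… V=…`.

t(1,2)=2.744 V=199.104

span = t_max - t_min = 4.57 - 0.69 = 3.880
L(1,2) = 120, L_eff = 120/255 = 0.470588
t(1,2) = 4.57 - 3.880·0.470588 = 2.744
Σt over all 4·6 pixels = 122296/2125 ≈ 57.5510588
V = pitch²·Σt = 1.86²·122296/2125 = 199.104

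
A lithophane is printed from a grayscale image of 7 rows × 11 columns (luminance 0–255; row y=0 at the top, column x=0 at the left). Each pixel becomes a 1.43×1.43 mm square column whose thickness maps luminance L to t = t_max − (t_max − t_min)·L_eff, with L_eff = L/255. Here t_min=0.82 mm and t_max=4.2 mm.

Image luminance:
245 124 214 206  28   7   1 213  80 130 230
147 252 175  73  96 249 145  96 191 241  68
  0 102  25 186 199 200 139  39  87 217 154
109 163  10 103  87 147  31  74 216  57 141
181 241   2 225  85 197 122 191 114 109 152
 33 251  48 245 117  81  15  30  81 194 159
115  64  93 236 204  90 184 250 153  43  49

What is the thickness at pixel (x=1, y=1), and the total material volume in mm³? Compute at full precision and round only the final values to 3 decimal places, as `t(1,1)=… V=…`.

t(1,1)=0.860 V=388.889

span = t_max - t_min = 4.2 - 0.82 = 3.380
L(1,1) = 252, L_eff = 252/255 = 0.988235
t(1,1) = 4.2 - 3.380·0.988235 = 0.860
Σt over all 7·11 pixels = 2424731/12750 ≈ 190.1749804
V = pitch²·Σt = 1.43²·2424731/12750 = 388.889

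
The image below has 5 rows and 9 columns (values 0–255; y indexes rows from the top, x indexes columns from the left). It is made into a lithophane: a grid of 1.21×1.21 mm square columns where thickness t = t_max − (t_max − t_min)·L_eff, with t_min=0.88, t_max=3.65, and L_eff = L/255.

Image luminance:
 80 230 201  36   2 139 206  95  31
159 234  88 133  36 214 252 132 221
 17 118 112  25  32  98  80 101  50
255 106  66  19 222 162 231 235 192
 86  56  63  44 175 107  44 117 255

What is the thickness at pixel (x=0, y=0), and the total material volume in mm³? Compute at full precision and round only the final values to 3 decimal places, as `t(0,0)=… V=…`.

span = t_max - t_min = 3.65 - 0.88 = 2.770
L(0,0) = 80, L_eff = 80/255 = 0.313725
t(0,0) = 3.65 - 2.770·0.313725 = 2.781
Σt over all 5·9 pixels = 1324543/12750 ≈ 103.8857255
V = pitch²·Σt = 1.21²·1324543/12750 = 152.099

t(0,0)=2.781 V=152.099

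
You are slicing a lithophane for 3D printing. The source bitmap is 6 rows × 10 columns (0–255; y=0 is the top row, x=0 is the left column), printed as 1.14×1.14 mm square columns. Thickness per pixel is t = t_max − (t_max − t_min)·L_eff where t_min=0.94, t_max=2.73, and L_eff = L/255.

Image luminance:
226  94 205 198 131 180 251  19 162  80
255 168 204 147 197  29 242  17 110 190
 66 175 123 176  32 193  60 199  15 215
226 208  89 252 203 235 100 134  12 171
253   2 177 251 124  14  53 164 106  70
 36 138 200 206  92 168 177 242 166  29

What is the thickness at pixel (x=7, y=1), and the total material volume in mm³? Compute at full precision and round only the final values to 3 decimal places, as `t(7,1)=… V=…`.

span = t_max - t_min = 2.73 - 0.94 = 1.790
L(7,1) = 17, L_eff = 17/255 = 0.066667
t(7,1) = 2.73 - 1.790·0.066667 = 2.611
Σt over all 6·10 pixels = 2627297/25500 ≈ 103.0312549
V = pitch²·Σt = 1.14²·2627297/25500 = 133.899

t(7,1)=2.611 V=133.899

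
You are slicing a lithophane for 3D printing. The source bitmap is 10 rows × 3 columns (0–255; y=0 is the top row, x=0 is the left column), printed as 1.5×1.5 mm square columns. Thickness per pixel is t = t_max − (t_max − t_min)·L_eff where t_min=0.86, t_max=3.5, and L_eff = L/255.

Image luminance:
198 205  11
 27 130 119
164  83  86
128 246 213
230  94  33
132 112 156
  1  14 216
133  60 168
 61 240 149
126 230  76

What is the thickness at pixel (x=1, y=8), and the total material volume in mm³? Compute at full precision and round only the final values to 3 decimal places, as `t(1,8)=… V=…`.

span = t_max - t_min = 3.5 - 0.86 = 2.640
L(1,8) = 240, L_eff = 240/255 = 0.941176
t(1,8) = 3.5 - 2.640·0.941176 = 1.015
Σt over all 10·3 pixels = 138623/2125 ≈ 65.2343529
V = pitch²·Σt = 1.5²·138623/2125 = 146.777

t(1,8)=1.015 V=146.777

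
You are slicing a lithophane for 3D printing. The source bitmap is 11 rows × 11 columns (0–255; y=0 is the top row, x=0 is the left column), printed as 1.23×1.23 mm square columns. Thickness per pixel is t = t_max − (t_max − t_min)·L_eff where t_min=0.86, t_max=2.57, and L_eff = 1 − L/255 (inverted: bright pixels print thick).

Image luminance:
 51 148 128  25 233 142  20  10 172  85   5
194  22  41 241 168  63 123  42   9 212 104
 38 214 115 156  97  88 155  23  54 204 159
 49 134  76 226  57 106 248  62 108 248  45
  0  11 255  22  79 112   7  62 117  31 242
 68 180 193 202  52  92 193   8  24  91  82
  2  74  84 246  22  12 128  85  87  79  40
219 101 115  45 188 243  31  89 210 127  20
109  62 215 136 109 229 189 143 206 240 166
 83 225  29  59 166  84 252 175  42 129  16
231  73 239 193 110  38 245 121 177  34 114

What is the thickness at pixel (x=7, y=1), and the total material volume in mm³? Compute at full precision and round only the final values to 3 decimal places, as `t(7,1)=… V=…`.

span = t_max - t_min = 2.57 - 0.86 = 1.710
L(7,1) = 42, L_eff = 1 - 42/255 = 0.835294 (inverted)
t(7,1) = 2.57 - 1.710·0.835294 = 1.142
Σt over all 11·11 pixels = 1677323/8500 ≈ 197.3321176
V = pitch²·Σt = 1.23²·1677323/8500 = 298.544

t(7,1)=1.142 V=298.544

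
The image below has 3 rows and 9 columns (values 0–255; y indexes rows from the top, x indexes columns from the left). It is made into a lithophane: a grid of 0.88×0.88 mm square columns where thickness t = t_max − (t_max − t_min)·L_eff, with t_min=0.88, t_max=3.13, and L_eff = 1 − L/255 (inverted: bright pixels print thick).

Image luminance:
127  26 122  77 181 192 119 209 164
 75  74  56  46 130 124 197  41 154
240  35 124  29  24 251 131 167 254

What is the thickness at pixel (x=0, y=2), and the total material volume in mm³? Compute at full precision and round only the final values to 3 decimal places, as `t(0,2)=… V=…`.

span = t_max - t_min = 3.13 - 0.88 = 2.250
L(0,2) = 240, L_eff = 1 - 240/255 = 0.058824 (inverted)
t(0,2) = 3.13 - 2.250·0.058824 = 2.998
Σt over all 3·9 pixels = 90927/1700 ≈ 53.4864706
V = pitch²·Σt = 0.88²·90927/1700 = 41.420

t(0,2)=2.998 V=41.420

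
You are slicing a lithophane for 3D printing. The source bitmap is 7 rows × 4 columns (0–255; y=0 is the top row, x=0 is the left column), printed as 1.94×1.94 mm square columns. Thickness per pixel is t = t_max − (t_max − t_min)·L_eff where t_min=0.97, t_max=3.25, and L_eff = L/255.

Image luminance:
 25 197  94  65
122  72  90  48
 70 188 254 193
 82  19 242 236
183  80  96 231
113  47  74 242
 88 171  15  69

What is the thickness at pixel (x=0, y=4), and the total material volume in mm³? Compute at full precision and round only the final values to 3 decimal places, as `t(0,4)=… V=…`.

span = t_max - t_min = 3.25 - 0.97 = 2.280
L(0,4) = 183, L_eff = 183/255 = 0.717647
t(0,4) = 3.25 - 2.280·0.717647 = 1.614
Σt over all 7·4 pixels = 128661/2125 ≈ 60.5463529
V = pitch²·Σt = 1.94²·128661/2125 = 227.872

t(0,4)=1.614 V=227.872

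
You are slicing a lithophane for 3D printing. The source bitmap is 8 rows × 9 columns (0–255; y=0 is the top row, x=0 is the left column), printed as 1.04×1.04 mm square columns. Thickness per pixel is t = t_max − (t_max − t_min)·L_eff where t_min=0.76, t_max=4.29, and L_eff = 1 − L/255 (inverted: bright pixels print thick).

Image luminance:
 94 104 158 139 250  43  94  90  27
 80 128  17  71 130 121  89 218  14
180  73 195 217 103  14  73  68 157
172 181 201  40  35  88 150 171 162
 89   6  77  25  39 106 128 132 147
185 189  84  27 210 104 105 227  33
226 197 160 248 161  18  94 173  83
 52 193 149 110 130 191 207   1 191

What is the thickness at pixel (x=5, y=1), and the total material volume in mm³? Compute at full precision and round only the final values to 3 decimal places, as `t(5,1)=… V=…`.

span = t_max - t_min = 4.29 - 0.76 = 3.530
L(5,1) = 121, L_eff = 1 - 121/255 = 0.525490 (inverted)
t(5,1) = 4.29 - 3.530·0.525490 = 2.435
Σt over all 8·9 pixels = 1111673/6375 ≈ 174.3800784
V = pitch²·Σt = 1.04²·1111673/6375 = 188.609

t(5,1)=2.435 V=188.609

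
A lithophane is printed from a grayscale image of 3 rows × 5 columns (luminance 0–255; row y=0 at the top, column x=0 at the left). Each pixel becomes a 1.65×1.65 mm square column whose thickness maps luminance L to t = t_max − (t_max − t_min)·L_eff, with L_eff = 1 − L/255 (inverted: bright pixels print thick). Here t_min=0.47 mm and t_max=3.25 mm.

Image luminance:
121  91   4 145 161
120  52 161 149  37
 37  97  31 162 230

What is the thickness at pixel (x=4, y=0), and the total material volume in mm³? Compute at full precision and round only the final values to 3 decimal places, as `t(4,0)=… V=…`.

span = t_max - t_min = 3.25 - 0.47 = 2.780
L(4,0) = 161, L_eff = 1 - 161/255 = 0.368627 (inverted)
t(4,0) = 3.25 - 2.780·0.368627 = 2.225
Σt over all 3·5 pixels = 36707/1500 ≈ 24.4713333
V = pitch²·Σt = 1.65²·36707/1500 = 66.623

t(4,0)=2.225 V=66.623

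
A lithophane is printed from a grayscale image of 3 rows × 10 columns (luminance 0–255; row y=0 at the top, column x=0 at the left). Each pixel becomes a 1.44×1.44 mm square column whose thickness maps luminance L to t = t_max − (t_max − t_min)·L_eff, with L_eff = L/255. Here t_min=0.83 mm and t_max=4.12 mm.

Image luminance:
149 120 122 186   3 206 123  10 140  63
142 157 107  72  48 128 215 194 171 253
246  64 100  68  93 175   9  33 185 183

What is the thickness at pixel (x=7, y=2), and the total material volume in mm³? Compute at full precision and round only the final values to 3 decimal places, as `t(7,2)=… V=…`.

t(7,2)=3.694 V=155.570

span = t_max - t_min = 4.12 - 0.83 = 3.290
L(7,2) = 33, L_eff = 33/255 = 0.129412
t(7,2) = 4.12 - 3.290·0.129412 = 3.694
Σt over all 3·10 pixels = 127541/1700 ≈ 75.0241176
V = pitch²·Σt = 1.44²·127541/1700 = 155.570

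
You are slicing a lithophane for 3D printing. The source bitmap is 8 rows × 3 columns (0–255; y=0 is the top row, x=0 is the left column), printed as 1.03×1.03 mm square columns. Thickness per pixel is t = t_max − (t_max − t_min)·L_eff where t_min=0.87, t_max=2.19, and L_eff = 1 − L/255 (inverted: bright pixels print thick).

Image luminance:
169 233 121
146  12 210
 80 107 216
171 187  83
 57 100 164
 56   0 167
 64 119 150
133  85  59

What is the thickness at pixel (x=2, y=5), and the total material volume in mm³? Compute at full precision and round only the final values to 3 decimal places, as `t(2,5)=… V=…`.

span = t_max - t_min = 2.19 - 0.87 = 1.320
L(2,5) = 167, L_eff = 1 - 167/255 = 0.345098 (inverted)
t(2,5) = 2.19 - 1.320·0.345098 = 1.734
Σt over all 8·3 pixels = 76149/2125 ≈ 35.8348235
V = pitch²·Σt = 1.03²·76149/2125 = 38.017

t(2,5)=1.734 V=38.017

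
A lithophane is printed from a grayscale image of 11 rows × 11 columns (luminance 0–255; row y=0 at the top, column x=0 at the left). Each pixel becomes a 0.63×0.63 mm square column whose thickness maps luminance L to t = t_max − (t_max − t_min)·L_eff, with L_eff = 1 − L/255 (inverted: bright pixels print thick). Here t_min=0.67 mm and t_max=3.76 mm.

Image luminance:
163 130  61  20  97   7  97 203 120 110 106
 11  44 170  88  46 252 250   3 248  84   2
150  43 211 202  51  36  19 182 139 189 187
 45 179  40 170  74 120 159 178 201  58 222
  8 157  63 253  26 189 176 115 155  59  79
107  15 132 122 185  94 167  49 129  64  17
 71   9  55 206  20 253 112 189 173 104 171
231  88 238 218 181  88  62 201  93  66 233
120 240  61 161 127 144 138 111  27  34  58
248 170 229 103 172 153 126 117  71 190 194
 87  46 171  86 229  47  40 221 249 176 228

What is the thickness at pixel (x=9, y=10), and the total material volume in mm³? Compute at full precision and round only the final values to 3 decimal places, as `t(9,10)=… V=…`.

span = t_max - t_min = 3.76 - 0.67 = 3.090
L(9,10) = 176, L_eff = 1 - 176/255 = 0.309804 (inverted)
t(9,10) = 3.76 - 3.090·0.309804 = 2.803
Σt over all 11·11 pixels = 264.822
V = pitch²·Σt = 0.63²·264.822 = 105.108

t(9,10)=2.803 V=105.108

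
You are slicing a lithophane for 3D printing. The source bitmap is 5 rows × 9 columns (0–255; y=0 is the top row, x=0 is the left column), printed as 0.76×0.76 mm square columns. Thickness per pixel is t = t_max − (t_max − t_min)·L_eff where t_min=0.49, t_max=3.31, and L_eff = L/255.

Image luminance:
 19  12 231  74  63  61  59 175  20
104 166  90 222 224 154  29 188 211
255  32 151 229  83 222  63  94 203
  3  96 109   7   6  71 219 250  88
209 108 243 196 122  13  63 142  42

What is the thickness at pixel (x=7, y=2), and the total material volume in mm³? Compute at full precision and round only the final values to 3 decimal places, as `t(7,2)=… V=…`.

t(7,2)=2.270 V=51.406

span = t_max - t_min = 3.31 - 0.49 = 2.820
L(7,2) = 94, L_eff = 94/255 = 0.368627
t(7,2) = 3.31 - 2.820·0.368627 = 2.270
Σt over all 5·9 pixels = 756501/8500 ≈ 89.0001176
V = pitch²·Σt = 0.76²·756501/8500 = 51.406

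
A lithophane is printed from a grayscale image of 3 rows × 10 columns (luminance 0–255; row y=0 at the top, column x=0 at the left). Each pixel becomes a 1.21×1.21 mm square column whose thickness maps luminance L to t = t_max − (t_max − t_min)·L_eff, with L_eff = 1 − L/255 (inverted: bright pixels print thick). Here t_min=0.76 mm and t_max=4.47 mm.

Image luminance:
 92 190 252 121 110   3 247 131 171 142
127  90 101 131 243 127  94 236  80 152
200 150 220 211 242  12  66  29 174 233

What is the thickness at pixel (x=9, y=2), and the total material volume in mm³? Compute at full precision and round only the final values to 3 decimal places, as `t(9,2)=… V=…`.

span = t_max - t_min = 4.47 - 0.76 = 3.710
L(9,2) = 233, L_eff = 1 - 233/255 = 0.086275 (inverted)
t(9,2) = 4.47 - 3.710·0.086275 = 4.150
Σt over all 3·10 pixels = 735089/8500 ≈ 86.4810588
V = pitch²·Σt = 1.21²·735089/8500 = 126.617

t(9,2)=4.150 V=126.617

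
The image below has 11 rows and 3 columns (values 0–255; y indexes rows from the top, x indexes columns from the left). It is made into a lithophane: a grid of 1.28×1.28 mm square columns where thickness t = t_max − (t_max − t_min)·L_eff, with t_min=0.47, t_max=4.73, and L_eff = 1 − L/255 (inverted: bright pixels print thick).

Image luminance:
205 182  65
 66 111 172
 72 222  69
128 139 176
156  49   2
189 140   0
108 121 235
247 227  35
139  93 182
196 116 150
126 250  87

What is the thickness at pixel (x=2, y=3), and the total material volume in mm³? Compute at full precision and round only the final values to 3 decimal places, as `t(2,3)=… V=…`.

span = t_max - t_min = 4.73 - 0.47 = 4.260
L(2,3) = 176, L_eff = 1 - 176/255 = 0.309804 (inverted)
t(2,3) = 4.73 - 4.260·0.309804 = 3.410
Σt over all 11·3 pixels = 152889/1700 ≈ 89.9347059
V = pitch²·Σt = 1.28²·152889/1700 = 147.349

t(2,3)=3.410 V=147.349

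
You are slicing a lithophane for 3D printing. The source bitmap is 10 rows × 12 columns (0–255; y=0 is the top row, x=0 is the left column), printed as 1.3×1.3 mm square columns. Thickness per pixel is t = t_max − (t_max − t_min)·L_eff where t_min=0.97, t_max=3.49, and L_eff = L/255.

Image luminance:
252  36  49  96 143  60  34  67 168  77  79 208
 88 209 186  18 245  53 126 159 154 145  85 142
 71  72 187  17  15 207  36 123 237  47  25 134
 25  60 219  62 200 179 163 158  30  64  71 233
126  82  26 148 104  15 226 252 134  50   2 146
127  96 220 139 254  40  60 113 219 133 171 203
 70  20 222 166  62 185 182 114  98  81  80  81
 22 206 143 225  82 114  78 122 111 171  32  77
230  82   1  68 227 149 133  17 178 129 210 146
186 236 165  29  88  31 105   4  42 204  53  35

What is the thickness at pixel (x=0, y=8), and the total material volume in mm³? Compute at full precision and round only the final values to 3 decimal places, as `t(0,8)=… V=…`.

span = t_max - t_min = 3.49 - 0.97 = 2.520
L(0,8) = 230, L_eff = 230/255 = 0.901961
t(0,8) = 3.49 - 2.520·0.901961 = 1.217
Σt over all 10·12 pixels = 594018/2125 ≈ 279.5378824
V = pitch²·Σt = 1.3²·594018/2125 = 472.419

t(0,8)=1.217 V=472.419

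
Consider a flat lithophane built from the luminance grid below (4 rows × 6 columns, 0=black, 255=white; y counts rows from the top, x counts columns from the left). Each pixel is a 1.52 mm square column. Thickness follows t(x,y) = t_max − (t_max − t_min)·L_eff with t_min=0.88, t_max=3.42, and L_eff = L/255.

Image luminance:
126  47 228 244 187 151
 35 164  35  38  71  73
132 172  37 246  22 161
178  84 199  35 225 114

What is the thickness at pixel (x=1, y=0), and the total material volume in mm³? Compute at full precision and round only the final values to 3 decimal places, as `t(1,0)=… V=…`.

t(1,0)=2.952 V=120.505

span = t_max - t_min = 3.42 - 0.88 = 2.540
L(1,0) = 47, L_eff = 47/255 = 0.184314
t(1,0) = 3.42 - 2.540·0.184314 = 2.952
Σt over all 4·6 pixels = 332506/6375 ≈ 52.1578039
V = pitch²·Σt = 1.52²·332506/6375 = 120.505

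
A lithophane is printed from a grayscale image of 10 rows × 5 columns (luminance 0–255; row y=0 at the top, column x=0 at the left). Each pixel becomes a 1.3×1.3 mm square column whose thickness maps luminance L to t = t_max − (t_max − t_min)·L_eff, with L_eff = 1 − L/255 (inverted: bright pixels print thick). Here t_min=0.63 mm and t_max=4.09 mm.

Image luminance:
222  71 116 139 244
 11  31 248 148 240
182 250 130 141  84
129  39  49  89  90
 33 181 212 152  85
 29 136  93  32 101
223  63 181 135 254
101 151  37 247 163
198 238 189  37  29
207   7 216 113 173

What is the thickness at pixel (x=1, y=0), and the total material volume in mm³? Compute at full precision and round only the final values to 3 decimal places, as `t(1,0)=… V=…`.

span = t_max - t_min = 4.09 - 0.63 = 3.460
L(1,0) = 71, L_eff = 1 - 71/255 = 0.721569 (inverted)
t(1,0) = 4.09 - 3.460·0.721569 = 1.593
Σt over all 10·5 pixels = 259227/2125 ≈ 121.9891765
V = pitch²·Σt = 1.3²·259227/2125 = 206.162

t(1,0)=1.593 V=206.162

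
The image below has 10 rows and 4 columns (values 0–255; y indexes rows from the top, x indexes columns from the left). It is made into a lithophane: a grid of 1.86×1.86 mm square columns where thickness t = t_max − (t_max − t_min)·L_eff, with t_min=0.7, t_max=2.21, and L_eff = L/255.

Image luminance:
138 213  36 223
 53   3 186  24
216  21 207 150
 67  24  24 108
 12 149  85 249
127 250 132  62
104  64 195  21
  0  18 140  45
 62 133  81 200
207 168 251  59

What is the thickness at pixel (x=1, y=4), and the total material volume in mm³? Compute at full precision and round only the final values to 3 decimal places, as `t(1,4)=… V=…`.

t(1,4)=1.328 V=213.497

span = t_max - t_min = 2.21 - 0.7 = 1.510
L(1,4) = 149, L_eff = 149/255 = 0.584314
t(1,4) = 2.21 - 1.510·0.584314 = 1.328
Σt over all 10·4 pixels = 1573643/25500 ≈ 61.7114902
V = pitch²·Σt = 1.86²·1573643/25500 = 213.497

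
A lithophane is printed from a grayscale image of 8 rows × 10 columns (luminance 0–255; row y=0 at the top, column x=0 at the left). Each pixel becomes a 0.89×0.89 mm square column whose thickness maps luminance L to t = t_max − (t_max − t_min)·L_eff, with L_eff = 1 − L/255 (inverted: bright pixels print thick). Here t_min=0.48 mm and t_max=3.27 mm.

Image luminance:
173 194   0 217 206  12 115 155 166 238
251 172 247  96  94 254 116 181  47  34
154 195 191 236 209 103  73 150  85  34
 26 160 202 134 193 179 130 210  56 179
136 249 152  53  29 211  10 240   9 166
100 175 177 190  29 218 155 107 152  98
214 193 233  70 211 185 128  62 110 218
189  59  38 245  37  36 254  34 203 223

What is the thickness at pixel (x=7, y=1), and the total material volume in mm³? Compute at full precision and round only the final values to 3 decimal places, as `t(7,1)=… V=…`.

span = t_max - t_min = 3.27 - 0.48 = 2.790
L(7,1) = 181, L_eff = 1 - 181/255 = 0.290196 (inverted)
t(7,1) = 3.27 - 2.790·0.290196 = 2.460
Σt over all 8·10 pixels = 278529/1700 ≈ 163.8405882
V = pitch²·Σt = 0.89²·278529/1700 = 129.778

t(7,1)=2.460 V=129.778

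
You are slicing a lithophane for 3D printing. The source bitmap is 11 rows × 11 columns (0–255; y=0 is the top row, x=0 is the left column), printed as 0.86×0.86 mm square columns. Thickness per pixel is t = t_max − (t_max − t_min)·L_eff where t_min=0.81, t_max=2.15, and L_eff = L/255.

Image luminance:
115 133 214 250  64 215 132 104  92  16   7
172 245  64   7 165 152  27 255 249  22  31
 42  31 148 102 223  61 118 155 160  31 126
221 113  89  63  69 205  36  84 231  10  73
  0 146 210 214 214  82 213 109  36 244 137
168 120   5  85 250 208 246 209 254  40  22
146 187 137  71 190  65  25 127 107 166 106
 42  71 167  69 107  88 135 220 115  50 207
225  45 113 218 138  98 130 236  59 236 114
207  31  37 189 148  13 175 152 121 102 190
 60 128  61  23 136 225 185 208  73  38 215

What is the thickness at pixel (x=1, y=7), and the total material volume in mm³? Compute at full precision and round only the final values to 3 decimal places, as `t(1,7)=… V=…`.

t(1,7)=1.777 V=133.095

span = t_max - t_min = 2.15 - 0.81 = 1.340
L(1,7) = 71, L_eff = 71/255 = 0.278431
t(1,7) = 2.15 - 1.340·0.278431 = 1.777
Σt over all 11·11 pixels = 1529617/8500 ≈ 179.9549412
V = pitch²·Σt = 0.86²·1529617/8500 = 133.095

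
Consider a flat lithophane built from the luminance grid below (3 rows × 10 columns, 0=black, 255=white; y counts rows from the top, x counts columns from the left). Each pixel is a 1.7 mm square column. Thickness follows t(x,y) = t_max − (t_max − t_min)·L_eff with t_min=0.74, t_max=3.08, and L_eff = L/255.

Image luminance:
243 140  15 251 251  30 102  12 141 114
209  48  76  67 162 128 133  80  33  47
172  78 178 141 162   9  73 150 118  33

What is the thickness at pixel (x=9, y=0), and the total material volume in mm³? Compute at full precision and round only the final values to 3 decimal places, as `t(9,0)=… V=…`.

span = t_max - t_min = 3.08 - 0.74 = 2.340
L(9,0) = 114, L_eff = 114/255 = 0.447059
t(9,0) = 3.08 - 2.340·0.447059 = 2.034
Σt over all 3·10 pixels = 130128/2125 ≈ 61.2367059
V = pitch²·Σt = 1.7²·130128/2125 = 176.974

t(9,0)=2.034 V=176.974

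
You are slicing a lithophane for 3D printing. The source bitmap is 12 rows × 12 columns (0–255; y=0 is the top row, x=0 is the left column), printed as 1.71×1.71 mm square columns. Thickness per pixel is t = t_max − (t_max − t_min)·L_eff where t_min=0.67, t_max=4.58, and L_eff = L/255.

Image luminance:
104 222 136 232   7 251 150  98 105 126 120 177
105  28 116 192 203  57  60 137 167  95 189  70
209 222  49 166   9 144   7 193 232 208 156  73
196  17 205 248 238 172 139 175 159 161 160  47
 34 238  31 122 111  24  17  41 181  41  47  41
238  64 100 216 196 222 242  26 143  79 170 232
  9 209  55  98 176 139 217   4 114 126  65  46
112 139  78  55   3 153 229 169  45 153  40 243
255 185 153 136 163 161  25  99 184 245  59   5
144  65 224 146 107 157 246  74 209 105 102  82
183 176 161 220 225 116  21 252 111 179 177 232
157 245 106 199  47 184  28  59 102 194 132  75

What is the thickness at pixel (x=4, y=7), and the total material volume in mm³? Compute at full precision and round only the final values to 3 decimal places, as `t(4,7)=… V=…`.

t(4,7)=4.534 V=1068.679

span = t_max - t_min = 4.58 - 0.67 = 3.910
L(4,7) = 3, L_eff = 3/255 = 0.011765
t(4,7) = 4.58 - 3.910·0.011765 = 4.534
Σt over all 12·12 pixels = 548209/1500 ≈ 365.4726667
V = pitch²·Σt = 1.71²·548209/1500 = 1068.679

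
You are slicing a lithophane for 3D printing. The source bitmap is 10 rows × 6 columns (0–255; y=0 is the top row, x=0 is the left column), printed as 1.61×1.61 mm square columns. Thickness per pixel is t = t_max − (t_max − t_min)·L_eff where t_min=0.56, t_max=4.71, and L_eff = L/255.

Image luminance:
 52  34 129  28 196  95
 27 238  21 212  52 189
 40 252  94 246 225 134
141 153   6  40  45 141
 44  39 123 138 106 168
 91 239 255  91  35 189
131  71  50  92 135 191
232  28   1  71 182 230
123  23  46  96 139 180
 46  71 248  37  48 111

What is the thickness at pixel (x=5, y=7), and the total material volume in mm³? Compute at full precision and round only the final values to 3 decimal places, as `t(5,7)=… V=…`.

t(5,7)=0.967 V=441.872

span = t_max - t_min = 4.71 - 0.56 = 4.150
L(5,7) = 230, L_eff = 230/255 = 0.901961
t(5,7) = 4.71 - 4.150·0.901961 = 0.967
Σt over all 10·6 pixels = 86939/510 ≈ 170.4686275
V = pitch²·Σt = 1.61²·86939/510 = 441.872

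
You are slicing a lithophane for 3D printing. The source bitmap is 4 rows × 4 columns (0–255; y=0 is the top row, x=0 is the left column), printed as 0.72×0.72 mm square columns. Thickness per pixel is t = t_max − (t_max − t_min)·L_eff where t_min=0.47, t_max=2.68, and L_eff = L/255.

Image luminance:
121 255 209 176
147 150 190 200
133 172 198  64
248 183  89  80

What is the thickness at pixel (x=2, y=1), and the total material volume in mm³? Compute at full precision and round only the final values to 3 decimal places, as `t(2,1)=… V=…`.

span = t_max - t_min = 2.68 - 0.47 = 2.210
L(2,1) = 190, L_eff = 190/255 = 0.745098
t(2,1) = 2.68 - 2.210·0.745098 = 1.033
Σt over all 4·4 pixels = 1213/60 ≈ 20.2166667
V = pitch²·Σt = 0.72²·1213/60 = 10.480

t(2,1)=1.033 V=10.480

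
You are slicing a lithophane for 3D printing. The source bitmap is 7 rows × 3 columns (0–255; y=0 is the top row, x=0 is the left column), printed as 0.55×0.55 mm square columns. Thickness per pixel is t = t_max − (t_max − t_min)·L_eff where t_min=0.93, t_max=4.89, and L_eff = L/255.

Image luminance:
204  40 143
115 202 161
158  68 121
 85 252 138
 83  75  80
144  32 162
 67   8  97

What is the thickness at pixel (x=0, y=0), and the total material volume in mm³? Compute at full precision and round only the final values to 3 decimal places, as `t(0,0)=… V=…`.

span = t_max - t_min = 4.89 - 0.93 = 3.960
L(0,0) = 204, L_eff = 204/255 = 0.800000
t(0,0) = 4.89 - 3.960·0.800000 = 1.722
Σt over all 7·3 pixels = 110289/1700 ≈ 64.8758824
V = pitch²·Σt = 0.55²·110289/1700 = 19.625

t(0,0)=1.722 V=19.625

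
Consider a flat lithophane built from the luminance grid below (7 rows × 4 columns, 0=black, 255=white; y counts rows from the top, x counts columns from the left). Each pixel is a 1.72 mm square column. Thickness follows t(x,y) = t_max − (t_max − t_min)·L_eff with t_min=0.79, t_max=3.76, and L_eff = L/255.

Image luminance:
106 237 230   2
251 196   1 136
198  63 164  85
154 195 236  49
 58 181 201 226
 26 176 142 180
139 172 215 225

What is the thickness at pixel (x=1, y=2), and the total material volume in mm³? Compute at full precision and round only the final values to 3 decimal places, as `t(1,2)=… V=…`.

t(1,2)=3.026 V=165.226

span = t_max - t_min = 3.76 - 0.79 = 2.970
L(1,2) = 63, L_eff = 63/255 = 0.247059
t(1,2) = 3.76 - 2.970·0.247059 = 3.026
Σt over all 7·4 pixels = 118681/2125 ≈ 55.8498824
V = pitch²·Σt = 1.72²·118681/2125 = 165.226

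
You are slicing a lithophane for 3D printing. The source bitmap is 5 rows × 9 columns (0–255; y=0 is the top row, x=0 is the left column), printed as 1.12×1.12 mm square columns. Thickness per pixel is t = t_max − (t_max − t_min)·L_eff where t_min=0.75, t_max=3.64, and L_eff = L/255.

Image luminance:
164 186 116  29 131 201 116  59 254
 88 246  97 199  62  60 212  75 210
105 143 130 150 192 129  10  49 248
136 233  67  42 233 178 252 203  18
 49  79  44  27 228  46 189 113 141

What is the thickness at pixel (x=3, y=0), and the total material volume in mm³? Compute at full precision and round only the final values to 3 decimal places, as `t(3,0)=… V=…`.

t(3,0)=3.311 V=121.039

span = t_max - t_min = 3.64 - 0.75 = 2.890
L(3,0) = 29, L_eff = 29/255 = 0.113725
t(3,0) = 3.64 - 2.890·0.113725 = 3.311
Σt over all 5·9 pixels = 144737/1500 ≈ 96.4913333
V = pitch²·Σt = 1.12²·144737/1500 = 121.039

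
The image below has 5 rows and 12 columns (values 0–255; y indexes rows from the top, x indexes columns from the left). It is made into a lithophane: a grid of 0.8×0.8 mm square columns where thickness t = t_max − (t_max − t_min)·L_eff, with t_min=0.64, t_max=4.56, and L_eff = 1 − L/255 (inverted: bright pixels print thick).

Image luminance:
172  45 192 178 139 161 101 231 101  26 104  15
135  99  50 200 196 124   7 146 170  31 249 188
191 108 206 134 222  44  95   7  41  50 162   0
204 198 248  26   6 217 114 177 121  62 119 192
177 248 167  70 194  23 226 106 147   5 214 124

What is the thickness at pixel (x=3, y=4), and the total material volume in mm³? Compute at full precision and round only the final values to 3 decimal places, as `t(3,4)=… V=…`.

span = t_max - t_min = 4.56 - 0.64 = 3.920
L(3,4) = 70, L_eff = 1 - 70/255 = 0.725490 (inverted)
t(3,4) = 4.56 - 3.920·0.725490 = 1.716
Σt over all 5·12 pixels = 199978/1275 ≈ 156.8454902
V = pitch²·Σt = 0.8²·199978/1275 = 100.381

t(3,4)=1.716 V=100.381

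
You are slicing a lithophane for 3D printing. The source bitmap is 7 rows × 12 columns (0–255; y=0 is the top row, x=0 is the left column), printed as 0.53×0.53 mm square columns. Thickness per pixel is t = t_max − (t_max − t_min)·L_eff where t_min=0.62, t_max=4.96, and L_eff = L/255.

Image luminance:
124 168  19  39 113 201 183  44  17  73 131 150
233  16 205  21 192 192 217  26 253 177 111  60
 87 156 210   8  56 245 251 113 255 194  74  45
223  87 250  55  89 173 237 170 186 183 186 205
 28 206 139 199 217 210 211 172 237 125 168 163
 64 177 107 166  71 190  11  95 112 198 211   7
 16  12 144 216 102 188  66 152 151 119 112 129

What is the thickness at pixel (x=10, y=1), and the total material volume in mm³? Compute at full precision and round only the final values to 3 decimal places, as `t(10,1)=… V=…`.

t(10,1)=3.071 V=61.605

span = t_max - t_min = 4.96 - 0.62 = 4.340
L(10,1) = 111, L_eff = 111/255 = 0.435294
t(10,1) = 4.96 - 4.340·0.435294 = 3.071
Σt over all 7·12 pixels = 82243/375 ≈ 219.3146667
V = pitch²·Σt = 0.53²·82243/375 = 61.605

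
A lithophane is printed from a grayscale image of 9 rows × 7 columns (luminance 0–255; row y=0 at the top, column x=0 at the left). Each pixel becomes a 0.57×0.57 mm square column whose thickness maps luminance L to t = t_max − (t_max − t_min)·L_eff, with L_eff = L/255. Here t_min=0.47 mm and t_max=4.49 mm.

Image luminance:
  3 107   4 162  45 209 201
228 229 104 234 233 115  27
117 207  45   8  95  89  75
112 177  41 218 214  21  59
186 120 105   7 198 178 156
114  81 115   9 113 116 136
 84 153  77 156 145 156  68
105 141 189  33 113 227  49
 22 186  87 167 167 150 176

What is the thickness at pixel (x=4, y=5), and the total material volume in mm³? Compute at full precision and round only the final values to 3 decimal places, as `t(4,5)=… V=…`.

span = t_max - t_min = 4.49 - 0.47 = 4.020
L(4,5) = 113, L_eff = 113/255 = 0.443137
t(4,5) = 4.49 - 4.020·0.443137 = 2.709
Σt over all 9·7 pixels = 1377419/8500 ≈ 162.0492941
V = pitch²·Σt = 0.57²·1377419/8500 = 52.650

t(4,5)=2.709 V=52.650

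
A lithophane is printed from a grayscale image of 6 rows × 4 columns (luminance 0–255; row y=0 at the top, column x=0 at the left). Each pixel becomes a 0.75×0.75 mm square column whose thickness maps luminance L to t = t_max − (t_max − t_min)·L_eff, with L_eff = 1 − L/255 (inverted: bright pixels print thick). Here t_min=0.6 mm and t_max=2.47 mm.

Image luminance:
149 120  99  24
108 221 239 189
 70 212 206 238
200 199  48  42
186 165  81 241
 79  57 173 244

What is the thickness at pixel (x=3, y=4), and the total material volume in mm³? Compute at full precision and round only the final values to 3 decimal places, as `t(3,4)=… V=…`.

t(3,4)=2.367 V=22.909

span = t_max - t_min = 2.47 - 0.6 = 1.870
L(3,4) = 241, L_eff = 1 - 241/255 = 0.054902 (inverted)
t(3,4) = 2.47 - 1.870·0.054902 = 2.367
Σt over all 6·4 pixels = 6109/150 ≈ 40.7266667
V = pitch²·Σt = 0.75²·6109/150 = 22.909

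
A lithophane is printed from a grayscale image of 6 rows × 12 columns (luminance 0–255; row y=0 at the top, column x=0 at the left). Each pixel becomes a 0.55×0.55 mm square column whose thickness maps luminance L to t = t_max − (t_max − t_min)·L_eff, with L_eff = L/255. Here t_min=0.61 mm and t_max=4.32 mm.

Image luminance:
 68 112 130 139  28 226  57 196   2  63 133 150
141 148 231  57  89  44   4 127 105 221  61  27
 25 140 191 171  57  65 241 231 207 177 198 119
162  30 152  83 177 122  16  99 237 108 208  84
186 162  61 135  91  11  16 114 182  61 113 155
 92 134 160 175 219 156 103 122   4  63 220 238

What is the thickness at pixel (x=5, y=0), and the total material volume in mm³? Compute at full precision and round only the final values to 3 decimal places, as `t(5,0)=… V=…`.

t(5,0)=1.032 V=55.219

span = t_max - t_min = 4.32 - 0.61 = 3.710
L(5,0) = 226, L_eff = 226/255 = 0.886275
t(5,0) = 4.32 - 3.710·0.886275 = 1.032
Σt over all 6·12 pixels = 387904/2125 ≈ 182.5430588
V = pitch²·Σt = 0.55²·387904/2125 = 55.219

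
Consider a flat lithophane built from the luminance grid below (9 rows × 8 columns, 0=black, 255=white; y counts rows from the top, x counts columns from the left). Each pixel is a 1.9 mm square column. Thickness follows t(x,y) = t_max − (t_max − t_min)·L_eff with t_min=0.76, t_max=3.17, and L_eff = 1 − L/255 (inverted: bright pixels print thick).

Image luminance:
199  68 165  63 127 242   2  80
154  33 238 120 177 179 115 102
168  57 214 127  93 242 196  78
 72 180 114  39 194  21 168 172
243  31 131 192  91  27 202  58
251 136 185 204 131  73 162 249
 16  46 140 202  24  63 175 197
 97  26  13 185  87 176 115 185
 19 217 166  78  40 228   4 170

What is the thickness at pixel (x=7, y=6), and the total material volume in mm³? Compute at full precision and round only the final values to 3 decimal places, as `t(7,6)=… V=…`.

span = t_max - t_min = 3.17 - 0.76 = 2.410
L(7,6) = 197, L_eff = 1 - 197/255 = 0.227451 (inverted)
t(7,6) = 3.17 - 2.410·0.227451 = 2.622
Σt over all 9·8 pixels = 603459/4250 ≈ 141.9903529
V = pitch²·Σt = 1.9²·603459/4250 = 512.585

t(7,6)=2.622 V=512.585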